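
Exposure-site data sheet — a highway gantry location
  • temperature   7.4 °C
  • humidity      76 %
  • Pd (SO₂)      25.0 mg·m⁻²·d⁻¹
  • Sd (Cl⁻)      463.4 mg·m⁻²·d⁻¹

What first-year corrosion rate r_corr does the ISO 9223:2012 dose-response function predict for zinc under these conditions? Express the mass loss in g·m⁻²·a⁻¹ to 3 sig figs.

zinc: f(T) = +0.038·(T−10) [T≤10 °C] = -0.0988
  Pd branch = 0.0129·Pd^0.44·e^(0.046·RH+f) = 1.589 μm/a
  Cl⁻ term: 0.0175·463.4^0.57·exp(0.008·76+0.085·7.4) = 1.995
  r_corr = 1.589 + 1.995 = 3.583 μm/a
Convert to mass loss: 3.583 μm/a × 7.14 g/cm³ = 25.59 g·m⁻²·a⁻¹

r_corr = 25.6 g·m⁻²·a⁻¹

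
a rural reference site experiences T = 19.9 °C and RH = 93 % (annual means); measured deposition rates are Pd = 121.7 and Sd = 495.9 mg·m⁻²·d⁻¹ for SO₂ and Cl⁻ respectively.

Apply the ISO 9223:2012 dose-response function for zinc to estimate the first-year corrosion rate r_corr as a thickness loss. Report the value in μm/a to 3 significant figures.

zinc: f(T) = -0.071·(T−10) [T>10 °C] = -0.7029
  SO₂ term: 0.0129·121.7^0.44·exp(0.046·93-0.7029) = 3.809
  Cl⁻ term: 0.0175·495.9^0.57·exp(0.008·93+0.085·19.9) = 6.873
  sum: 3.809 + 6.873 → r_corr = 10.68 μm/a

r_corr = 10.7 μm/a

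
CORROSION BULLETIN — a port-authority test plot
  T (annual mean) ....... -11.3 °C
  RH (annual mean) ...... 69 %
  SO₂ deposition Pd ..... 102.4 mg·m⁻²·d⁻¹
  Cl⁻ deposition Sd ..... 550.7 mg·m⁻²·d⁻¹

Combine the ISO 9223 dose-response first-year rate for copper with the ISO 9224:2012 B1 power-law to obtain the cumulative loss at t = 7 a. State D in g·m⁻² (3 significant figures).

copper: f(T) = +0.126·(T−10) [T≤10 °C] = -2.6838
  Pd branch = 0.0053·Pd^0.26·e^(0.059·RH+f) = 0.0707 μm/a
  Cl⁻ term: 0.01025·550.7^0.27·exp(0.036·69+0.049·-11.3) = 0.3882
  r_corr = 0.0707 + 0.3882 = 0.4589 μm/a
ISO 9224: D(t) = r_corr · t^b with b = 0.667 (copper, B1)
  D(7) = 0.4589 × 7^0.667 = 0.4589 × 3.662 = 1.68 μm
  Mass loss = 1.68 μm × 8.96 g/cm³ = 15.06 g·m⁻²

D(7) = 15.1 g·m⁻²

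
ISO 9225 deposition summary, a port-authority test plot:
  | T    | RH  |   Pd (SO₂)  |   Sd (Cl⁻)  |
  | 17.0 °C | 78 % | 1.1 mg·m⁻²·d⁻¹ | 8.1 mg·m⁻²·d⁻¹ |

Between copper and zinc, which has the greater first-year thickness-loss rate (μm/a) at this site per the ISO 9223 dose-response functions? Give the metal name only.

copper

copper: T>10 °C ⇒ hinge -0.080·(17.0−10) = -0.5600
  sulphur-dioxide contribution → 0.3094 μm/a
  chloride contribution → 0.6875 μm/a
  total first-year rate 0.9969 μm/a
zinc: T>10 °C ⇒ hinge -0.071·(17.0−10) = -0.4970
  sulphur-dioxide contribution → 0.2959 μm/a
  chloride contribution → 0.4565 μm/a
  ⇒ r_corr(zinc) = 0.7524 μm/a
Ordering by μm/a: copper (0.997) > zinc (0.752)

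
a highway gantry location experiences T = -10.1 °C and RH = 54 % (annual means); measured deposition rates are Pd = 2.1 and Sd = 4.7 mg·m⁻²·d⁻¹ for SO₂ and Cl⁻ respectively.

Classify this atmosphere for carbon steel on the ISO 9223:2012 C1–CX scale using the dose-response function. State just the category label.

carbon steel: temperature factor f = +0.150·(-20.1) = -3.0150
  SO₂ term: 1.77·2.1^0.52·exp(0.02·54-3.0150) = 0.376
  Cl⁻ term: 0.102·4.7^0.62·exp(0.033·54+0.04·-10.1) = 1.056
  sum: 0.376 + 1.056 → r_corr = 1.432 μm/a
ISO 9223 Table 2 (carbon steel): 1.3 < 1.43 ≤ 25 μm/a ⇒ C2

C2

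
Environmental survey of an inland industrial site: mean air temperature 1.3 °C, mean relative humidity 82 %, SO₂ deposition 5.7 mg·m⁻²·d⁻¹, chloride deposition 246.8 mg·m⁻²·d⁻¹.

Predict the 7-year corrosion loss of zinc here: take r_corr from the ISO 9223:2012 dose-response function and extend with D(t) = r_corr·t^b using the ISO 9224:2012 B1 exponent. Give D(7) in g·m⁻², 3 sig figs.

D(7) = 60.3 g·m⁻²

zinc: T≤10 °C ⇒ hinge +0.038·(1.3−10) = -0.3306
  SO₂ term: 0.0129·5.7^0.44·exp(0.046·82-0.3306) = 0.8665
  Cl⁻ term: 0.0175·246.8^0.57·exp(0.008·82+0.085·1.3) = 0.8701
  r_corr = 0.8665 + 0.8701 = 1.737 μm/a
Long-term exponent b (ISO 9224 Table 2, B1) = 0.813
  D(7) = 1.737 × 7^0.813 = 1.737 × 4.865 = 8.448 μm
  Mass loss = 8.448 μm × 7.14 g/cm³ = 60.32 g·m⁻²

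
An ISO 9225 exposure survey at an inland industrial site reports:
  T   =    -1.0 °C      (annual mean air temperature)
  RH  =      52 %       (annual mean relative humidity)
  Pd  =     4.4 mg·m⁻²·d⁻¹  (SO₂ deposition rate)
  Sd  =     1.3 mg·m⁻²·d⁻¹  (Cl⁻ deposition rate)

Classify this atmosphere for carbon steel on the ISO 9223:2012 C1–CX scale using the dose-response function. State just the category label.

carbon steel: temperature factor f = +0.150·(-11.0) = -1.6500
  Pd branch = 1.77·Pd^0.52·e^(0.02·RH+f) = 2.078 μm/a
  Sd branch = 0.102·Sd^0.62·e^(0.033·RH+0.04·T) = 0.6414 μm/a
  sum: 2.078 + 0.6414 → r_corr = 2.719 μm/a
2.72 μm/a falls in (1.3, 25] for carbon steel → category C2

C2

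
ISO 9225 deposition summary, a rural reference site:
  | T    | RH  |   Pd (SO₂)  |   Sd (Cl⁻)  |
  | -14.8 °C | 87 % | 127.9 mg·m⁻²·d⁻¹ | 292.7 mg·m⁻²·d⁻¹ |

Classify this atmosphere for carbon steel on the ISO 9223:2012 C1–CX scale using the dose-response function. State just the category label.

C3

carbon steel: T≤10 °C ⇒ hinge +0.150·(-14.8−10) = -3.7200
  Pd branch = 1.77·Pd^0.52·e^(0.02·RH+f) = 3.045 μm/a
  Cl⁻ term: 0.102·292.7^0.62·exp(0.033·87+0.04·-14.8) = 33.69
  r_corr = 3.045 + 33.69 = 36.74 μm/a
36.7 μm/a falls in (25, 50] for carbon steel → category C3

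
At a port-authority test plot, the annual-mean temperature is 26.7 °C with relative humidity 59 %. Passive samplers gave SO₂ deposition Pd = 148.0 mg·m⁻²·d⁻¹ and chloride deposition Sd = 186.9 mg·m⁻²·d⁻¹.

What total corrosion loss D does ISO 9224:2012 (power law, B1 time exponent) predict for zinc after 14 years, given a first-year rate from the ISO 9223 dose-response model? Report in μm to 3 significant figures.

D(14) = 50.3 μm

zinc: temperature factor f = -0.071·(16.7) = -1.1857
  Pd branch = 0.0129·Pd^0.44·e^(0.046·RH+f) = 0.5361 μm/a
  Cl⁻ term: 0.0175·186.9^0.57·exp(0.008·59+0.085·26.7) = 5.351
  r_corr = 0.5361 + 5.351 = 5.888 μm/a
ISO 9224: D(t) = r_corr · t^b with b = 0.813 (zinc, B1)
  D(14) = 5.888 × 14^0.813 = 5.888 × 8.547 = 50.32 μm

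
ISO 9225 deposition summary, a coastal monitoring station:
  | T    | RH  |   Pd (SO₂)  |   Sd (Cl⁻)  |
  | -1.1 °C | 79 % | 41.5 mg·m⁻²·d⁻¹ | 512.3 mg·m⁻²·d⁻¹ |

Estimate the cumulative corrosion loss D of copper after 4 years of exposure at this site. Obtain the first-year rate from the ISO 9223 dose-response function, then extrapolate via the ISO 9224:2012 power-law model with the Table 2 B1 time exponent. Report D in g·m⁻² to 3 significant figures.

copper: f(T) = +0.126·(T−10) [T≤10 °C] = -1.3986
  Pd branch = 0.0053·Pd^0.26·e^(0.059·RH+f) = 0.3646 μm/a
  Cl⁻ term: 0.01025·512.3^0.27·exp(0.036·79+0.049·-1.1) = 0.8995
  r_corr = 0.3646 + 0.8995 = 1.264 μm/a
Long-term exponent b (ISO 9224 Table 2, B1) = 0.667
  D(4) = 1.264 × 4^0.667 = 1.264 × 2.521 = 3.187 μm
  Mass loss = 3.187 μm × 8.96 g/cm³ = 28.55 g·m⁻²

D(4) = 28.6 g·m⁻²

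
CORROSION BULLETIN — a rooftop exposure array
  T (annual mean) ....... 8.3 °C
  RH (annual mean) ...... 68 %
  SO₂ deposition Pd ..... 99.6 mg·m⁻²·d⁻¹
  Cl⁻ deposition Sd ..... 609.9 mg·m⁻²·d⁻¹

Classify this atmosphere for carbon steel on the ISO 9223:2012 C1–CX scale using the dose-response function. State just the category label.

C5

carbon steel: T≤10 °C ⇒ hinge +0.150·(8.3−10) = -0.2550
  Pd branch = 1.77·Pd^0.52·e^(0.02·RH+f) = 58.47 μm/a
  Cl⁻ term: 0.102·609.9^0.62·exp(0.033·68+0.04·8.3) = 71.48
  sum: 58.47 + 71.48 → r_corr = 130 μm/a
ISO 9223 Table 2 (carbon steel): 80 < 130 ≤ 200 μm/a ⇒ C5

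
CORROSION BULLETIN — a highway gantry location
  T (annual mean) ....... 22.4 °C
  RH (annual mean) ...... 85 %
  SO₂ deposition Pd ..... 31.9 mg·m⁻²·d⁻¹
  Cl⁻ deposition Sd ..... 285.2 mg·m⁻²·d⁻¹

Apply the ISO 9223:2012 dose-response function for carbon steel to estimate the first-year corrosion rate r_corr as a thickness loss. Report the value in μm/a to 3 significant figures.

r_corr = 167 μm/a

carbon steel: f(T) = -0.054·(T−10) [T>10 °C] = -0.6696
  sulphur-dioxide contribution → 30.02 μm/a
  chloride contribution → 137.4 μm/a
  total first-year rate 167.5 μm/a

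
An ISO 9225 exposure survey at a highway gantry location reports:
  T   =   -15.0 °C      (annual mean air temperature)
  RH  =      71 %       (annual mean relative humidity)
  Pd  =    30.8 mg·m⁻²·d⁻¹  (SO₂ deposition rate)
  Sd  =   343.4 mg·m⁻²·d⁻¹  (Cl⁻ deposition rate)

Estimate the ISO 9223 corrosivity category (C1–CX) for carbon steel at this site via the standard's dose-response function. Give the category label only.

carbon steel: f(T) = +0.150·(T−10) [T≤10 °C] = -3.7500
  Pd branch = 1.77·Pd^0.52·e^(0.02·RH+f) = 1.024 μm/a
  Cl⁻ term: 0.102·343.4^0.62·exp(0.033·71+0.04·-15.0) = 21.77
  r_corr = 1.024 + 21.77 = 22.79 μm/a
Category bounds: 1.3…25 μm/a bracket r_corr ⇒ C2

C2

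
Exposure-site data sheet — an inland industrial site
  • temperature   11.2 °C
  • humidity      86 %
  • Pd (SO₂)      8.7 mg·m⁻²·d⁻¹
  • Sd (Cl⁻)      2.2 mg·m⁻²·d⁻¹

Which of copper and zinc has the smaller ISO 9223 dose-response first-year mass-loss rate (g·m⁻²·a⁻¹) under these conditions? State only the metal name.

zinc

copper: T>10 °C ⇒ hinge -0.080·(11.2−10) = -0.0960
  Pd branch = 0.0053·Pd^0.26·e^(0.059·RH+f) = 1.35 μm/a
  Cl⁻ term: 0.01025·2.2^0.27·exp(0.036·86+0.049·11.2) = 0.4854
  sum: 1.35 + 0.4854 → r_corr = 1.836 μm/a
  mass loss = 1.836 μm/a × 8.96 g/cm³ = 16.45 g·m⁻²·a⁻¹
zinc: T>10 °C ⇒ hinge -0.071·(11.2−10) = -0.0852
  SO₂ term: 0.0129·8.7^0.44·exp(0.046·86-0.0852) = 1.603
  Cl⁻ term: 0.0175·2.2^0.57·exp(0.008·86+0.085·11.2) = 0.1414
  sum: 1.603 + 0.1414 → r_corr = 1.745 μm/a
  mass loss = 1.745 μm/a × 7.14 g/cm³ = 12.46 g·m⁻²·a⁻¹
Ordering by g·m⁻²·a⁻¹: copper (16.4) > zinc (12.5)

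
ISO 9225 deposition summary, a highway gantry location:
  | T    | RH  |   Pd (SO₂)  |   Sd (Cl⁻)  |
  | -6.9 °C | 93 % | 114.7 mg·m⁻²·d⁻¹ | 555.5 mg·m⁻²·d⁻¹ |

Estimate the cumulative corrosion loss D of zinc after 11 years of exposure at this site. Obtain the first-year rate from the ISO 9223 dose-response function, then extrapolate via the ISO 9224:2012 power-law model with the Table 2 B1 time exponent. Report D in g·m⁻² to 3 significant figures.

zinc: T≤10 °C ⇒ hinge +0.038·(-6.9−10) = -0.6422
  Pd branch = 0.0129·Pd^0.44·e^(0.046·RH+f) = 3.943 μm/a
  Sd branch = 0.0175·Sd^0.57·e^(0.008·RH+0.085·T) = 0.7515 μm/a
  sum: 3.943 + 0.7515 → r_corr = 4.694 μm/a
ISO 9224: D(t) = r_corr · t^b with b = 0.813 (zinc, B1)
  D(11) = 4.694 × 11^0.813 = 4.694 × 7.025 = 32.98 μm
  Mass loss = 32.98 μm × 7.14 g/cm³ = 235.5 g·m⁻²

D(11) = 235 g·m⁻²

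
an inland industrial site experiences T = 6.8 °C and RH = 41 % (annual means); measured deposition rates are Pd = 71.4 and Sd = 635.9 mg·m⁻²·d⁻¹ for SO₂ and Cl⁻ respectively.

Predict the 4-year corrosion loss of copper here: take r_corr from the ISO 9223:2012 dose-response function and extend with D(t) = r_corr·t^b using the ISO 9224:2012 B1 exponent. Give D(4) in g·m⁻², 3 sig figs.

D(4) = 10.8 g·m⁻²

copper: f(T) = +0.126·(T−10) [T≤10 °C] = -0.4032
  Pd branch = 0.0053·Pd^0.26·e^(0.059·RH+f) = 0.1207 μm/a
  Sd branch = 0.01025·Sd^0.27·e^(0.036·RH+0.049·T) = 0.3576 μm/a
  r_corr = 0.1207 + 0.3576 = 0.4783 μm/a
Long-term exponent b (ISO 9224 Table 2, B1) = 0.667
  D(4) = 0.4783 × 4^0.667 = 0.4783 × 2.521 = 1.206 μm
  Mass loss = 1.206 μm × 8.96 g/cm³ = 10.8 g·m⁻²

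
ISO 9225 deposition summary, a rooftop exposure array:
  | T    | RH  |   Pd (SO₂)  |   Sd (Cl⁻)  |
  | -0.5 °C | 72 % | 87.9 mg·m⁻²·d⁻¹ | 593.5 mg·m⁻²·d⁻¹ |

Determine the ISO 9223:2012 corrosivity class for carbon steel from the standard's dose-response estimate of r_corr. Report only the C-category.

carbon steel: T≤10 °C ⇒ hinge +0.150·(-0.5−10) = -1.5750
  sulphur-dioxide contribution → 15.86 μm/a
  chloride contribution → 56.41 μm/a
  ⇒ r_corr(carbon steel) = 72.26 μm/a
Category bounds: 50…80 μm/a bracket r_corr ⇒ C4

C4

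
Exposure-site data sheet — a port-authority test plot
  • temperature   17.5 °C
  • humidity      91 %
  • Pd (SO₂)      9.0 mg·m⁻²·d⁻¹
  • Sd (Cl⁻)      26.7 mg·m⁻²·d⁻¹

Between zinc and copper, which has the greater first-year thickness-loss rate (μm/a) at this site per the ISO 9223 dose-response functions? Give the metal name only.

copper

zinc: temperature factor f = -0.071·(7.5) = -0.5325
  SO₂ term: 0.0129·9.0^0.44·exp(0.046·91-0.5325) = 1.31
  Sd branch = 0.0175·Sd^0.57·e^(0.008·RH+0.085·T) = 1.043 μm/a
  r_corr = 1.31 + 1.043 = 2.353 μm/a
copper: T>10 °C ⇒ hinge -0.080·(17.5−10) = -0.6000
  Pd branch = 0.0053·Pd^0.26·e^(0.059·RH+f) = 1.105 μm/a
  Cl⁻ term: 0.01025·26.7^0.27·exp(0.036·91+0.049·17.5) = 1.553
  r_corr = 1.105 + 1.553 = 2.658 μm/a
Ordering by μm/a: copper (2.66) > zinc (2.35)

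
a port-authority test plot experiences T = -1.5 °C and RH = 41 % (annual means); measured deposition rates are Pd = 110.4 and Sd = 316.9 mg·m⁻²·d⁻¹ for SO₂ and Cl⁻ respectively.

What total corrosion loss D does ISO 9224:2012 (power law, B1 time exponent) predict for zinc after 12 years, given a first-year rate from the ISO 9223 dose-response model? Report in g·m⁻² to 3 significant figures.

D(12) = 54.1 g·m⁻²

zinc: T≤10 °C ⇒ hinge +0.038·(-1.5−10) = -0.4370
  SO₂ term: 0.0129·110.4^0.44·exp(0.046·41-0.4370) = 0.4353
  Sd branch = 0.0175·Sd^0.57·e^(0.008·RH+0.085·T) = 0.5697 μm/a
  sum: 0.4353 + 0.5697 → r_corr = 1.005 μm/a
Long-term exponent b (ISO 9224 Table 2, B1) = 0.813
  D(12) = 1.005 × 12^0.813 = 1.005 × 7.54 = 7.578 μm
  Mass loss = 7.578 μm × 7.14 g/cm³ = 54.1 g·m⁻²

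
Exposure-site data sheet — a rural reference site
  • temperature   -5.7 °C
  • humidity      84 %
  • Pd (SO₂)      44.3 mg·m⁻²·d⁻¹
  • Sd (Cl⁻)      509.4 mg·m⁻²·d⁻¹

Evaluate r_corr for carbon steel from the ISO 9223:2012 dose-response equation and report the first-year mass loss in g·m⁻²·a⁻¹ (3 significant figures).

carbon steel: f(T) = +0.150·(T−10) [T≤10 °C] = -2.3550
  sulphur-dioxide contribution → 6.471 μm/a
  chloride contribution → 61.92 μm/a
  ⇒ r_corr(carbon steel) = 68.39 μm/a
Convert to mass loss: 68.39 μm/a × 7.85 g/cm³ = 536.9 g·m⁻²·a⁻¹

r_corr = 537 g·m⁻²·a⁻¹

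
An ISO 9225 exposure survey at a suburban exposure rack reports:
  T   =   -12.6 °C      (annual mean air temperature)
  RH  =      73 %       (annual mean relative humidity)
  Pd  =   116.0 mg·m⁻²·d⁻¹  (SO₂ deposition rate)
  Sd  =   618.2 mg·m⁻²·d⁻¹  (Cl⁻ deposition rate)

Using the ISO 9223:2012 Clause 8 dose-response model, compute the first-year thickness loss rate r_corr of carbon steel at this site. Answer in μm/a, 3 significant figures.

r_corr = 39.9 μm/a

carbon steel: f(T) = +0.150·(T−10) [T≤10 °C] = -3.3900
  sulphur-dioxide contribution → 3.043 μm/a
  chloride contribution → 36.85 μm/a
  ⇒ r_corr(carbon steel) = 39.89 μm/a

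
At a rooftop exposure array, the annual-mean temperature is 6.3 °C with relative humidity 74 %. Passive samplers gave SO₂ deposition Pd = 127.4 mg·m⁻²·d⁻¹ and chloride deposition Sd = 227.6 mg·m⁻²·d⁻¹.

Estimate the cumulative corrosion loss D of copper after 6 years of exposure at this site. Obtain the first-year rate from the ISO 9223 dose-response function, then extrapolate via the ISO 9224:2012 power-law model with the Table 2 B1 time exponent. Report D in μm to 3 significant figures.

copper: f(T) = +0.126·(T−10) [T≤10 °C] = -0.4662
  sulphur-dioxide contribution → 0.9232 μm/a
  chloride contribution → 0.8673 μm/a
  ⇒ r_corr(copper) = 1.791 μm/a
Power-law: D(6) = r_corr · 6^0.667
  D(6) = 1.791 × 6^0.667 = 1.791 × 3.304 = 5.916 μm

D(6) = 5.92 μm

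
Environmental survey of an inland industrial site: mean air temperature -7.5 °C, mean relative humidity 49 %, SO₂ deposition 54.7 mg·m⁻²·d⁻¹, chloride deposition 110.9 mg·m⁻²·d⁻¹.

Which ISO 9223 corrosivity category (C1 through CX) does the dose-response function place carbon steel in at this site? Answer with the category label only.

C2

carbon steel: T≤10 °C ⇒ hinge +0.150·(-7.5−10) = -2.6250
  SO₂ term: 1.77·54.7^0.52·exp(0.02·49-2.6250) = 2.737
  Sd branch = 0.102·Sd^0.62·e^(0.033·RH+0.04·T) = 7.054 μm/a
  r_corr = 2.737 + 7.054 = 9.791 μm/a
9.79 μm/a falls in (1.3, 25] for carbon steel → category C2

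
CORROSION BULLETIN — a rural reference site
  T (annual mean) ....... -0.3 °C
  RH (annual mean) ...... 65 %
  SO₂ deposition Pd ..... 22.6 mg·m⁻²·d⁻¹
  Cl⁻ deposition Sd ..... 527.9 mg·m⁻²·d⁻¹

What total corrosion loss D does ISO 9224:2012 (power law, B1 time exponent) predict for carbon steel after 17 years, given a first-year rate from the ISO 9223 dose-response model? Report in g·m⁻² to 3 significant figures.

carbon steel: f(T) = +0.150·(T−10) [T≤10 °C] = -1.5450
  sulphur-dioxide contribution → 7.01 μm/a
  chloride contribution → 41.97 μm/a
  ⇒ r_corr(carbon steel) = 48.98 μm/a
Long-term exponent b (ISO 9224 Table 2, B1) = 0.523
  D(17) = 48.98 × 17^0.523 = 48.98 × 4.401 = 215.5 μm
  Mass loss = 215.5 μm × 7.85 g/cm³ = 1692 g·m⁻²

D(17) = 1.69e+03 g·m⁻²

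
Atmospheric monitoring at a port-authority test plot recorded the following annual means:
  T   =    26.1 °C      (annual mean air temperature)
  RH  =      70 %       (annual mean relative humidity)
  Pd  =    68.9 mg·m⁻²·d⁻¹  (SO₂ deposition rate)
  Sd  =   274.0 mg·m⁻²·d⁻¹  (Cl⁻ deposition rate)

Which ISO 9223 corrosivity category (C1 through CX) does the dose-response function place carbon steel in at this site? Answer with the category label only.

carbon steel: T>10 °C ⇒ hinge -0.054·(26.1−10) = -0.8694
  Pd branch = 1.77·Pd^0.52·e^(0.02·RH+f) = 27.18 μm/a
  Sd branch = 0.102·Sd^0.62·e^(0.033·RH+0.04·T) = 94.76 μm/a
  r_corr = 27.18 + 94.76 = 121.9 μm/a
122 μm/a falls in (80, 200] for carbon steel → category C5

C5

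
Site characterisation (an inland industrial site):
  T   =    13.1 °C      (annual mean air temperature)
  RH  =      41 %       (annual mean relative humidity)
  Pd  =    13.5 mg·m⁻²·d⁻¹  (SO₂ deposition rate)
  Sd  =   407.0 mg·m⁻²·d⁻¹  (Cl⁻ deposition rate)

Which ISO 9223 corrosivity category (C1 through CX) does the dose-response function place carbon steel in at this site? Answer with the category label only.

carbon steel: T>10 °C ⇒ hinge -0.054·(13.1−10) = -0.1674
  Pd branch = 1.77·Pd^0.52·e^(0.02·RH+f) = 13.16 μm/a
  Sd branch = 0.102·Sd^0.62·e^(0.033·RH+0.04·T) = 27.65 μm/a
  sum: 13.16 + 27.65 → r_corr = 40.81 μm/a
ISO 9223 Table 2 (carbon steel): 25 < 40.8 ≤ 50 μm/a ⇒ C3

C3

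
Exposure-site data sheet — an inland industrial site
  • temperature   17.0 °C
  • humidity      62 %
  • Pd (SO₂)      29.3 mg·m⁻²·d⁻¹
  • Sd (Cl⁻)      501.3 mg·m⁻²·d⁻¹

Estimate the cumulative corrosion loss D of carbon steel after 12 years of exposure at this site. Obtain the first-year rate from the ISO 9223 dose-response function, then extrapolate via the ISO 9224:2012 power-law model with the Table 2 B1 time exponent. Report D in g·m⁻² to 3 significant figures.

D(12) = 2.82e+03 g·m⁻²

carbon steel: temperature factor f = -0.054·(7.0) = -0.3780
  Pd branch = 1.77·Pd^0.52·e^(0.02·RH+f) = 24.27 μm/a
  Cl⁻ term: 0.102·501.3^0.62·exp(0.033·62+0.04·17.0) = 73.54
  sum: 24.27 + 73.54 → r_corr = 97.82 μm/a
ISO 9224: D(t) = r_corr · t^b with b = 0.523 (carbon steel, B1)
  D(12) = 97.82 × 12^0.523 = 97.82 × 3.668 = 358.8 μm
  Mass loss = 358.8 μm × 7.85 g/cm³ = 2816 g·m⁻²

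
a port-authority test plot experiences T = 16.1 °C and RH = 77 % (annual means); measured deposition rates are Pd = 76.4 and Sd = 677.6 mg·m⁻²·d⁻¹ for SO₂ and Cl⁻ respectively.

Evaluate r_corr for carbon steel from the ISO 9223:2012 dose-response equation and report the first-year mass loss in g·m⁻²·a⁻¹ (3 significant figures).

r_corr = 1.55e+03 g·m⁻²·a⁻¹

carbon steel: T>10 °C ⇒ hinge -0.054·(16.1−10) = -0.3294
  sulphur-dioxide contribution → 56.62 μm/a
  chloride contribution → 140.3 μm/a
  total first-year rate 196.9 μm/a
Convert to mass loss: 196.9 μm/a × 7.85 g/cm³ = 1546 g·m⁻²·a⁻¹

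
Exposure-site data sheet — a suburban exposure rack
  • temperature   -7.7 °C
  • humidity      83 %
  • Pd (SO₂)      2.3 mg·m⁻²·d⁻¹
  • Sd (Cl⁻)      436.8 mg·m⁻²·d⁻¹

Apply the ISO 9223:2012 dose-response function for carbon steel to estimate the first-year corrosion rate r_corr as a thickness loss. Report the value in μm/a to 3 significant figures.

carbon steel: temperature factor f = +0.150·(-17.7) = -2.6550
  SO₂ term: 1.77·2.3^0.52·exp(0.02·83-2.6550) = 1.009
  Cl⁻ term: 0.102·436.8^0.62·exp(0.033·83+0.04·-7.7) = 50.27
  r_corr = 1.009 + 50.27 = 51.28 μm/a

r_corr = 51.3 μm/a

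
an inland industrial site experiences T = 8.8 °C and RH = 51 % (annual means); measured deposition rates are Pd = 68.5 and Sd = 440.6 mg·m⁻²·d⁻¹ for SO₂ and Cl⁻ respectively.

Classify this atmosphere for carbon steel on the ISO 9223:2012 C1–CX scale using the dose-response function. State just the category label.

carbon steel: temperature factor f = +0.150·(-1.2) = -0.1800
  Pd branch = 1.77·Pd^0.52·e^(0.02·RH+f) = 36.93 μm/a
  Cl⁻ term: 0.102·440.6^0.62·exp(0.033·51+0.04·8.8) = 34.02
  sum: 36.93 + 34.02 → r_corr = 70.94 μm/a
70.9 μm/a falls in (50, 80] for carbon steel → category C4

C4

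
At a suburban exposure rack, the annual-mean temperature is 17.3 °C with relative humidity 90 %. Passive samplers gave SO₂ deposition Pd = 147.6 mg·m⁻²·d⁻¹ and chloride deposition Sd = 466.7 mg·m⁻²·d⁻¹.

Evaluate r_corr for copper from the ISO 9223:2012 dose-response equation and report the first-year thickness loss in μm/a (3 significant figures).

copper: T>10 °C ⇒ hinge -0.080·(17.3−10) = -0.5840
  sulphur-dioxide contribution → 2.191 μm/a
  chloride contribution → 3.211 μm/a
  ⇒ r_corr(copper) = 5.402 μm/a

r_corr = 5.40 μm/a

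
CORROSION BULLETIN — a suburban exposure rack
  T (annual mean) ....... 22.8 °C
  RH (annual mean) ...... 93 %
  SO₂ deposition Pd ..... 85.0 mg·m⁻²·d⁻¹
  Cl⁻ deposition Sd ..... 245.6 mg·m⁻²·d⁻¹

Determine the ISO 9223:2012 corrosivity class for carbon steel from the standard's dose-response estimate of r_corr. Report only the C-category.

CX

carbon steel: T>10 °C ⇒ hinge -0.054·(22.8−10) = -0.6912
  SO₂ term: 1.77·85.0^0.52·exp(0.02·93-0.6912) = 57.4
  Cl⁻ term: 0.102·245.6^0.62·exp(0.033·93+0.04·22.8) = 165.8
  sum: 57.4 + 165.8 → r_corr = 223.2 μm/a
223 μm/a falls in (200, 700] for carbon steel → category CX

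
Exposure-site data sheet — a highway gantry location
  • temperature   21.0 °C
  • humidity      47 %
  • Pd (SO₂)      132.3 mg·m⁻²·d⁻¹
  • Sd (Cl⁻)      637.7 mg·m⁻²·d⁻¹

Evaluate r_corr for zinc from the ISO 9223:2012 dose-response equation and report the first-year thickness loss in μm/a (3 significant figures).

zinc: T>10 °C ⇒ hinge -0.071·(21.0−10) = -0.7810
  Pd branch = 0.0129·Pd^0.44·e^(0.046·RH+f) = 0.4404 μm/a
  Sd branch = 0.0175·Sd^0.57·e^(0.008·RH+0.085·T) = 6.028 μm/a
  sum: 0.4404 + 6.028 → r_corr = 6.468 μm/a

r_corr = 6.47 μm/a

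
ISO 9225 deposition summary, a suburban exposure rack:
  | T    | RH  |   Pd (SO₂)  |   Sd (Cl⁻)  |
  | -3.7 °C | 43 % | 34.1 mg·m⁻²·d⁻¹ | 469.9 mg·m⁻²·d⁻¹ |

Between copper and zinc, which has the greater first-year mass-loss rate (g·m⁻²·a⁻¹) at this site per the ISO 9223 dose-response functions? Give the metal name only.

zinc

copper: T≤10 °C ⇒ hinge +0.126·(-3.7−10) = -1.7262
  SO₂ term: 0.0053·34.1^0.26·exp(0.059·43-1.7262) = 0.02985
  Cl⁻ term: 0.01025·469.9^0.27·exp(0.036·43+0.049·-3.7) = 0.2117
  sum: 0.02985 + 0.2117 → r_corr = 0.2415 μm/a
  mass loss = 0.2415 μm/a × 8.96 g/cm³ = 2.164 g·m⁻²·a⁻¹
zinc: temperature factor f = +0.038·(-13.7) = -0.5206
  Pd branch = 0.0129·Pd^0.44·e^(0.046·RH+f) = 0.2618 μm/a
  Cl⁻ term: 0.0175·469.9^0.57·exp(0.008·43+0.085·-3.7) = 0.601
  sum: 0.2618 + 0.601 → r_corr = 0.8628 μm/a
  mass loss = 0.8628 μm/a × 7.14 g/cm³ = 6.16 g·m⁻²·a⁻¹
Ordering by g·m⁻²·a⁻¹: zinc (6.16) > copper (2.16)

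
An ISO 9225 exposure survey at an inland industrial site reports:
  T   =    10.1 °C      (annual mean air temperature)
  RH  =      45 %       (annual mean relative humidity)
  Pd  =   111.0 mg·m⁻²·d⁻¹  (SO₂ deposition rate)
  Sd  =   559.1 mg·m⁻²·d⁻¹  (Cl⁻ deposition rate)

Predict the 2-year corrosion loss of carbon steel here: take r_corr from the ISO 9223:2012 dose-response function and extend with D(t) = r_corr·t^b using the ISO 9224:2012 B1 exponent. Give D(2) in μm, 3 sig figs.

carbon steel: T>10 °C ⇒ hinge -0.054·(10.1−10) = -0.0054
  Pd branch = 1.77·Pd^0.52·e^(0.02·RH+f) = 50.13 μm/a
  Cl⁻ term: 0.102·559.1^0.62·exp(0.033·45+0.04·10.1) = 34.07
  r_corr = 50.13 + 34.07 = 84.2 μm/a
Long-term exponent b (ISO 9224 Table 2, B1) = 0.523
  D(2) = 84.2 × 2^0.523 = 84.2 × 1.437 = 121 μm

D(2) = 121 μm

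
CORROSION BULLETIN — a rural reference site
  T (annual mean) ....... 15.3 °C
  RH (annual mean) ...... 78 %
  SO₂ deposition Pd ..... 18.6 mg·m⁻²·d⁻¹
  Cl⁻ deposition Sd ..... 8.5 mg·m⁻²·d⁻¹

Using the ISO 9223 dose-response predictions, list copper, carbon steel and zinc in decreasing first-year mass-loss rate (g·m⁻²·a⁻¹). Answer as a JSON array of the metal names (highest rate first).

copper: f(T) = -0.080·(T−10) [T>10 °C] = -0.4240
  sulphur-dioxide contribution → 0.7393 μm/a
  chloride contribution → 0.6409 μm/a
  total first-year rate 1.38 μm/a
  mass loss = 1.38 μm/a × 8.96 g/cm³ = 12.37 g·m⁻²·a⁻¹
carbon steel: f(T) = -0.054·(T−10) [T>10 °C] = -0.2862
  sulphur-dioxide contribution → 28.93 μm/a
  chloride contribution → 9.3 μm/a
  total first-year rate 38.23 μm/a
  mass loss = 38.23 μm/a × 7.85 g/cm³ = 300.1 g·m⁻²·a⁻¹
zinc: f(T) = -0.071·(T−10) [T>10 °C] = -0.3763
  sulphur-dioxide contribution → 1.159 μm/a
  chloride contribution → 0.4061 μm/a
  total first-year rate 1.565 μm/a
  mass loss = 1.565 μm/a × 7.14 g/cm³ = 11.17 g·m⁻²·a⁻¹
Ordering by g·m⁻²·a⁻¹: carbon steel (300) > copper (12.4) > zinc (11.2)

["carbon steel", "copper", "zinc"]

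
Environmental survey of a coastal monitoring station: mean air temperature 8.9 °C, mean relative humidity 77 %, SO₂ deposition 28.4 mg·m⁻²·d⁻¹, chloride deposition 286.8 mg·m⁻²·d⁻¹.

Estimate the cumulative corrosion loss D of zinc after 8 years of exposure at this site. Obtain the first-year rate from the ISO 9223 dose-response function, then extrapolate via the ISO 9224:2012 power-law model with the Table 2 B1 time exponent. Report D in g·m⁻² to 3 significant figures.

zinc: f(T) = +0.038·(T−10) [T≤10 °C] = -0.0418
  SO₂ term: 0.0129·28.4^0.44·exp(0.046·77-0.0418) = 1.863
  Cl⁻ term: 0.0175·286.8^0.57·exp(0.008·77+0.085·8.9) = 1.738
  sum: 1.863 + 1.738 → r_corr = 3.6 μm/a
Long-term exponent b (ISO 9224 Table 2, B1) = 0.813
  D(8) = 3.6 × 8^0.813 = 3.6 × 5.423 = 19.52 μm
  Mass loss = 19.52 μm × 7.14 g/cm³ = 139.4 g·m⁻²

D(8) = 139 g·m⁻²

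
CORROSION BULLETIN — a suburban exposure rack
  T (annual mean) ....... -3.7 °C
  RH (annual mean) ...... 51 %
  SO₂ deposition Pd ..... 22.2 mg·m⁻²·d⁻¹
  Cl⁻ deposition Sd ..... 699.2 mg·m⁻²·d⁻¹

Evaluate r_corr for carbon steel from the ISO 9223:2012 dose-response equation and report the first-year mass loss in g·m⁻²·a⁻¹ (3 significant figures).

r_corr = 240 g·m⁻²·a⁻¹

carbon steel: T≤10 °C ⇒ hinge +0.150·(-3.7−10) = -2.0550
  Pd branch = 1.77·Pd^0.52·e^(0.02·RH+f) = 3.152 μm/a
  Sd branch = 0.102·Sd^0.62·e^(0.033·RH+0.04·T) = 27.47 μm/a
  sum: 3.152 + 27.47 → r_corr = 30.62 μm/a
Convert to mass loss: 30.62 μm/a × 7.85 g/cm³ = 240.4 g·m⁻²·a⁻¹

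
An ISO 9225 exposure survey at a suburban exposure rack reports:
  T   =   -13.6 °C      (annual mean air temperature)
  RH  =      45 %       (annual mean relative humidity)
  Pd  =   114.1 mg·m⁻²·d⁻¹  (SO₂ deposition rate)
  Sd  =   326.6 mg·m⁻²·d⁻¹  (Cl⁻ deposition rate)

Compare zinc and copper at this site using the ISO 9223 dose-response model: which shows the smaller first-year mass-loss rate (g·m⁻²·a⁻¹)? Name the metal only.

zinc: temperature factor f = +0.038·(-23.6) = -0.8968
  Pd branch = 0.0129·Pd^0.44·e^(0.046·RH+f) = 0.3352 μm/a
  Sd branch = 0.0175·Sd^0.57·e^(0.008·RH+0.085·T) = 0.214 μm/a
  sum: 0.3352 + 0.214 → r_corr = 0.5492 μm/a
  mass loss = 0.5492 μm/a × 7.14 g/cm³ = 3.921 g·m⁻²·a⁻¹
copper: f(T) = +0.126·(T−10) [T≤10 °C] = -2.9736
  Pd branch = 0.0053·Pd^0.26·e^(0.059·RH+f) = 0.01321 μm/a
  Cl⁻ term: 0.01025·326.6^0.27·exp(0.036·45+0.049·-13.6) = 0.127
  sum: 0.01321 + 0.127 → r_corr = 0.1402 μm/a
  mass loss = 0.1402 μm/a × 8.96 g/cm³ = 1.256 g·m⁻²·a⁻¹
Ordering by g·m⁻²·a⁻¹: zinc (3.92) > copper (1.26)

copper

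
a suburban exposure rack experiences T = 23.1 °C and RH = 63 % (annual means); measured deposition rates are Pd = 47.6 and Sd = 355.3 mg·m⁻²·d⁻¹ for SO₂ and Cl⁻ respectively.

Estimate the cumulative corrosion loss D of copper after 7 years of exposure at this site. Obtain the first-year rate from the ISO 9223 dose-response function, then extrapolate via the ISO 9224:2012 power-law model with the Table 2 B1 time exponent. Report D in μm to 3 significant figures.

D(7) = 6.25 μm

copper: f(T) = -0.080·(T−10) [T>10 °C] = -1.0480
  Pd branch = 0.0053·Pd^0.26·e^(0.059·RH+f) = 0.2087 μm/a
  Sd branch = 0.01025·Sd^0.27·e^(0.036·RH+0.049·T) = 1.499 μm/a
  r_corr = 0.2087 + 1.499 = 1.708 μm/a
Long-term exponent b (ISO 9224 Table 2, B1) = 0.667
  D(7) = 1.708 × 7^0.667 = 1.708 × 3.662 = 6.255 μm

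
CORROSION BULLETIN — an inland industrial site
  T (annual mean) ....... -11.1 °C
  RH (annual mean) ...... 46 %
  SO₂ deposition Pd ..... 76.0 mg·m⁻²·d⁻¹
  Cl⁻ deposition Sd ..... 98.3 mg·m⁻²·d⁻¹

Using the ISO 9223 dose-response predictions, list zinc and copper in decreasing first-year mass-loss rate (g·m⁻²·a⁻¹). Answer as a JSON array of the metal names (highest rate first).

["zinc", "copper"]

zinc: T≤10 °C ⇒ hinge +0.038·(-11.1−10) = -0.8018
  SO₂ term: 0.0129·76.0^0.44·exp(0.046·46-0.8018) = 0.3228
  Sd branch = 0.0175·Sd^0.57·e^(0.008·RH+0.085·T) = 0.1345 μm/a
  sum: 0.3228 + 0.1345 → r_corr = 0.4573 μm/a
  mass loss = 0.4573 μm/a × 7.14 g/cm³ = 3.265 g·m⁻²·a⁻¹
copper: temperature factor f = +0.126·(-21.1) = -2.6586
  SO₂ term: 0.0053·76.0^0.26·exp(0.059·46-2.6586) = 0.01727
  Cl⁻ term: 0.01025·98.3^0.27·exp(0.036·46+0.049·-11.1) = 0.1076
  sum: 0.01727 + 0.1076 → r_corr = 0.1248 μm/a
  mass loss = 0.1248 μm/a × 8.96 g/cm³ = 1.119 g·m⁻²·a⁻¹
Ordering by g·m⁻²·a⁻¹: zinc (3.27) > copper (1.12)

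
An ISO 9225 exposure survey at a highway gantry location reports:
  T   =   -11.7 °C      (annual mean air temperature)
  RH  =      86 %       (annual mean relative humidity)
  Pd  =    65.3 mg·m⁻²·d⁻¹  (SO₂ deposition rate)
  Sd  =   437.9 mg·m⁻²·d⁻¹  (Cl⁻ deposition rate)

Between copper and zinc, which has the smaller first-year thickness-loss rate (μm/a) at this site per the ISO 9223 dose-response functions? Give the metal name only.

copper

copper: f(T) = +0.126·(T−10) [T≤10 °C] = -2.7342
  Pd branch = 0.0053·Pd^0.26·e^(0.059·RH+f) = 0.163 μm/a
  Sd branch = 0.01025·Sd^0.27·e^(0.036·RH+0.049·T) = 0.6599 μm/a
  sum: 0.163 + 0.6599 → r_corr = 0.823 μm/a
zinc: T≤10 °C ⇒ hinge +0.038·(-11.7−10) = -0.8246
  Pd branch = 0.0129·Pd^0.44·e^(0.046·RH+f) = 1.858 μm/a
  Cl⁻ term: 0.0175·437.9^0.57·exp(0.008·86+0.085·-11.7) = 0.4126
  r_corr = 1.858 + 0.4126 = 2.271 μm/a
Ordering by μm/a: zinc (2.27) > copper (0.823)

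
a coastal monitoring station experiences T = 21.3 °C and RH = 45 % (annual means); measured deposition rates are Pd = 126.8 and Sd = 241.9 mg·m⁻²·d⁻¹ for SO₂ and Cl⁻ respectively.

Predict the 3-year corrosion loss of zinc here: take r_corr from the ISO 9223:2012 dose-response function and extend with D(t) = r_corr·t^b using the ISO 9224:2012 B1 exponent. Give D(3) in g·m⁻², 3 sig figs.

zinc: T>10 °C ⇒ hinge -0.071·(21.3−10) = -0.8023
  SO₂ term: 0.0129·126.8^0.44·exp(0.046·45-0.8023) = 0.3859
  Cl⁻ term: 0.0175·241.9^0.57·exp(0.008·45+0.085·21.3) = 3.502
  sum: 0.3859 + 3.502 → r_corr = 3.888 μm/a
Power-law: D(3) = r_corr · 3^0.813
  D(3) = 3.888 × 3^0.813 = 3.888 × 2.443 = 9.498 μm
  Mass loss = 9.498 μm × 7.14 g/cm³ = 67.82 g·m⁻²

D(3) = 67.8 g·m⁻²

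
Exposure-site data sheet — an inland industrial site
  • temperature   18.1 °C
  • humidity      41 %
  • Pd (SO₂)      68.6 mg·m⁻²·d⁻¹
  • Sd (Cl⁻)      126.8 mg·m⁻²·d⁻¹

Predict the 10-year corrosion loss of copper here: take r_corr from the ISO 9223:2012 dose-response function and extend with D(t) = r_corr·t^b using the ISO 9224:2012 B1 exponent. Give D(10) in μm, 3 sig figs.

copper: temperature factor f = -0.080·(8.1) = -0.6480
  sulphur-dioxide contribution → 0.09351 μm/a
  chloride contribution → 0.4025 μm/a
  total first-year rate 0.496 μm/a
Long-term exponent b (ISO 9224 Table 2, B1) = 0.667
  D(10) = 0.496 × 10^0.667 = 0.496 × 4.645 = 2.304 μm

D(10) = 2.30 μm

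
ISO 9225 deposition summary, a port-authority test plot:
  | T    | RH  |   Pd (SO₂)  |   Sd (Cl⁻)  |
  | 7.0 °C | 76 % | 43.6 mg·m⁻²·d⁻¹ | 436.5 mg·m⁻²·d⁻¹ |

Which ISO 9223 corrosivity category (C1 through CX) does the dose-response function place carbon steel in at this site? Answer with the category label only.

carbon steel: f(T) = +0.150·(T−10) [T≤10 °C] = -0.4500
  SO₂ term: 1.77·43.6^0.52·exp(0.02·76-0.4500) = 36.75
  Sd branch = 0.102·Sd^0.62·e^(0.033·RH+0.04·T) = 71.81 μm/a
  r_corr = 36.75 + 71.81 = 108.6 μm/a
Category bounds: 80…200 μm/a bracket r_corr ⇒ C5

C5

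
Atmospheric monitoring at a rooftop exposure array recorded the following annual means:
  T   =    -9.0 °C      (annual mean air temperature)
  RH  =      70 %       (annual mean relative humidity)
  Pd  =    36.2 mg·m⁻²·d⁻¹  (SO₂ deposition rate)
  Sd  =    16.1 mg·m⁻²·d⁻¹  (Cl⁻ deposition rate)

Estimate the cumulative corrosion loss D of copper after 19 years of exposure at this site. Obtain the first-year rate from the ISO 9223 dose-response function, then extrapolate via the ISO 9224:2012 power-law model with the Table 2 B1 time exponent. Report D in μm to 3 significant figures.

copper: f(T) = +0.126·(T−10) [T≤10 °C] = -2.3940
  sulphur-dioxide contribution → 0.07647 μm/a
  chloride contribution → 0.1736 μm/a
  ⇒ r_corr(copper) = 0.25 μm/a
ISO 9224: D(t) = r_corr · t^b with b = 0.667 (copper, B1)
  D(19) = 0.25 × 19^0.667 = 0.25 × 7.127 = 1.782 μm

D(19) = 1.78 μm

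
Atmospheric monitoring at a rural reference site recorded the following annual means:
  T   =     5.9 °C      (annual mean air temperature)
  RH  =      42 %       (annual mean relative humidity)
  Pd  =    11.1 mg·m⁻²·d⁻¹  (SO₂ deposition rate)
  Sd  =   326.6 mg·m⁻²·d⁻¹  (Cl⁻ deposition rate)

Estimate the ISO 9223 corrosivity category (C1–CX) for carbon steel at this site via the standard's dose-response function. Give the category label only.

C3

carbon steel: temperature factor f = +0.150·(-4.1) = -0.6150
  Pd branch = 1.77·Pd^0.52·e^(0.02·RH+f) = 7.749 μm/a
  Sd branch = 0.102·Sd^0.62·e^(0.033·RH+0.04·T) = 18.69 μm/a
  sum: 7.749 + 18.69 → r_corr = 26.44 μm/a
ISO 9223 Table 2 (carbon steel): 25 < 26.4 ≤ 50 μm/a ⇒ C3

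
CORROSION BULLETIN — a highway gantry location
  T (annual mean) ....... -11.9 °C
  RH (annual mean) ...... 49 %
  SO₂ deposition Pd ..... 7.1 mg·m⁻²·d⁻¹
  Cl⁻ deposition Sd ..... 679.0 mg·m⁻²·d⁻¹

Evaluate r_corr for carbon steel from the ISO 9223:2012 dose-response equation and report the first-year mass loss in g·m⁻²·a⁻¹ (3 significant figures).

r_corr = 147 g·m⁻²·a⁻¹

carbon steel: temperature factor f = +0.150·(-21.9) = -3.2850
  SO₂ term: 1.77·7.1^0.52·exp(0.02·49-3.2850) = 0.4893
  Cl⁻ term: 0.102·679.0^0.62·exp(0.033·49+0.04·-11.9) = 18.19
  sum: 0.4893 + 18.19 → r_corr = 18.68 μm/a
Convert to mass loss: 18.68 μm/a × 7.85 g/cm³ = 146.7 g·m⁻²·a⁻¹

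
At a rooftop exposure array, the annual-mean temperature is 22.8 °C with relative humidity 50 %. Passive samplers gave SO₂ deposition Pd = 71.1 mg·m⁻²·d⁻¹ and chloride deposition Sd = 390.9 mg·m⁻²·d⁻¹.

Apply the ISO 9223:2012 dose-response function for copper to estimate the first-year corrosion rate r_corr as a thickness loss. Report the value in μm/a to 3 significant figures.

r_corr = 1.06 μm/a

copper: temperature factor f = -0.080·(12.8) = -1.0240
  Pd branch = 0.0053·Pd^0.26·e^(0.059·RH+f) = 0.1102 μm/a
  Sd branch = 0.01025·Sd^0.27·e^(0.036·RH+0.049·T) = 0.9495 μm/a
  r_corr = 0.1102 + 0.9495 = 1.06 μm/a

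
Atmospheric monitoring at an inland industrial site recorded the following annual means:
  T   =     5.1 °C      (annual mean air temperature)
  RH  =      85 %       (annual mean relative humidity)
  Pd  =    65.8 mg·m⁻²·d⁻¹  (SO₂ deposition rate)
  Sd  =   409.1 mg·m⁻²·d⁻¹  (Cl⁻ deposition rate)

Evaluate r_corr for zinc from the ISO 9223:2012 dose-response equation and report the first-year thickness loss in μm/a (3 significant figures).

r_corr = 5.01 μm/a

zinc: temperature factor f = +0.038·(-4.9) = -0.1862
  SO₂ term: 0.0129·65.8^0.44·exp(0.046·85-0.1862) = 3.372
  Sd branch = 0.0175·Sd^0.57·e^(0.008·RH+0.085·T) = 1.642 μm/a
  r_corr = 3.372 + 1.642 = 5.014 μm/a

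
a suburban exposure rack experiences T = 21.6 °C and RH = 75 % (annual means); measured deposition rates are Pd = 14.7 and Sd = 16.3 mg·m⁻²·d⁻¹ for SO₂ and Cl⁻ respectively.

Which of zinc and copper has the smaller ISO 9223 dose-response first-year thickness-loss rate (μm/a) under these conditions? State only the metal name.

copper

zinc: temperature factor f = -0.071·(11.6) = -0.8236
  SO₂ term: 0.0129·14.7^0.44·exp(0.046·75-0.8236) = 0.5819
  Cl⁻ term: 0.0175·16.3^0.57·exp(0.008·75+0.085·21.6) = 0.9816
  r_corr = 0.5819 + 0.9816 = 1.563 μm/a
copper: T>10 °C ⇒ hinge -0.080·(21.6−10) = -0.9280
  SO₂ term: 0.0053·14.7^0.26·exp(0.059·75-0.9280) = 0.352
  Sd branch = 0.01025·Sd^0.27·e^(0.036·RH+0.049·T) = 0.9338 μm/a
  sum: 0.352 + 0.9338 → r_corr = 1.286 μm/a
Ordering by μm/a: zinc (1.56) > copper (1.29)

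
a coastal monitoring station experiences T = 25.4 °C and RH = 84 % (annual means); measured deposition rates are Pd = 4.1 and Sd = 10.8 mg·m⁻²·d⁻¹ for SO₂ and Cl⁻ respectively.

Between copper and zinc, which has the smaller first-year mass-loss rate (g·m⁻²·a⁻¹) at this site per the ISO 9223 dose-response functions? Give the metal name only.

zinc

copper: f(T) = -0.080·(T−10) [T>10 °C] = -1.2320
  sulphur-dioxide contribution → 0.3169 μm/a
  chloride contribution → 1.392 μm/a
  total first-year rate 1.709 μm/a
  mass loss = 1.709 μm/a × 8.96 g/cm³ = 15.31 g·m⁻²·a⁻¹
zinc: f(T) = -0.071·(T−10) [T>10 °C] = -1.0934
  sulphur-dioxide contribution → 0.3832 μm/a
  chloride contribution → 1.152 μm/a
  ⇒ r_corr(zinc) = 1.536 μm/a
  mass loss = 1.536 μm/a × 7.14 g/cm³ = 10.96 g·m⁻²·a⁻¹
Ordering by g·m⁻²·a⁻¹: copper (15.3) > zinc (11)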